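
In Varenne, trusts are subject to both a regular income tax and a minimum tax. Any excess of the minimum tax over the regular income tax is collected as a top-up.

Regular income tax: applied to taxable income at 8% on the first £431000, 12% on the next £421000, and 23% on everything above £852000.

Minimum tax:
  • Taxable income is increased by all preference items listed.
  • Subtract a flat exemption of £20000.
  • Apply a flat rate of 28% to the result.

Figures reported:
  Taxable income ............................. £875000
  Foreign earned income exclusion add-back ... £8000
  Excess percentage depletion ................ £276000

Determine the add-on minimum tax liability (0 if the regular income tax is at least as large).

£228630

Minimum tax:
  Adjusted income: £875000 + £8000 + £276000 = £1159000
  Less exemption £20000 → base £1139000
  £1139000 × 28% = £318920

Regular income tax:
  £431000 × 8% = £34480
  £421000 × 12% = £50520
  £23000 × 23% = £5290
  → £90290

Excess of minimum tax over regular income tax: £318920 − £90290 = £228630.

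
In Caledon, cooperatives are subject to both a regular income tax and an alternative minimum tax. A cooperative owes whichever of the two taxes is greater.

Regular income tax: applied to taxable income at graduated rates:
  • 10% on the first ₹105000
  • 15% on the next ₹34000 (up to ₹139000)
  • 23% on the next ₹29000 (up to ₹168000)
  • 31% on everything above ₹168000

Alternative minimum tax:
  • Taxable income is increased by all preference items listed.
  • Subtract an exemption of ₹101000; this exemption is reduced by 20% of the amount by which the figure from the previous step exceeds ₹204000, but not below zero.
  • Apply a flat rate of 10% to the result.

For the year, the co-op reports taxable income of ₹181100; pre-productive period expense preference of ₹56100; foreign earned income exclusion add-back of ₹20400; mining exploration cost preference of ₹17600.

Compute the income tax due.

Alternative minimum tax:
  Adjusted income: ₹181100 + ₹56100 + ₹20400 + ₹17600 = ₹275200
  Exemption: ₹101000 − 20% × (₹275200 − ₹204000) = ₹101000 − ₹14240 = ₹86760
  Base: ₹275200 − ₹86760 = ₹188440
  ₹188440 × 10% = ₹18844

Regular income tax:
  ₹105000 × 10% = ₹10500
  ₹34000 × 15% = ₹5100
  ₹29000 × 23% = ₹6670
  ₹13100 × 31% = ₹4061
  → ₹26331

₹26331 > ₹18844, so the regular income tax governs.

₹26331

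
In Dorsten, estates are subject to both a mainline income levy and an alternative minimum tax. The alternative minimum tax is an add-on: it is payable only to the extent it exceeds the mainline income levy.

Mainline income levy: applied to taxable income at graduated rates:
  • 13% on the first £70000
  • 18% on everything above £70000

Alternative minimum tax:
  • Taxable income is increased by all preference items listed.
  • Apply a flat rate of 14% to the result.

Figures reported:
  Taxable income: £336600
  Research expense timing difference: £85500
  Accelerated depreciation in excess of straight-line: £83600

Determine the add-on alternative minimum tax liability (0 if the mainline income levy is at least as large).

£13710

Mainline income levy:
  £70000 × 13% = £9100
  £266600 × 18% = £47988
  → £57088

Alternative minimum tax:
  Adjusted income: £336600 + £85500 + £83600 = £505700
  £505700 × 14% = £70798

Excess of alternative minimum tax over mainline income levy: £70798 − £57088 = £13710.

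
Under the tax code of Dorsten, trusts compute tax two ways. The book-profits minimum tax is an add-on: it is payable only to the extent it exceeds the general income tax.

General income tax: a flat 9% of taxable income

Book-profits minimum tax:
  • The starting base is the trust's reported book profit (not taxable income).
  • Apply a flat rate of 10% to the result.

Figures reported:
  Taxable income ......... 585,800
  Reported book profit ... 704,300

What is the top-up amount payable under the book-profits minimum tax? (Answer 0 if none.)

17,708

Book-profits minimum tax:
  Base (reported book profit): 704,300
  704,300 × 10% = 70,430

General income tax:
  585,800 × 9% = 52,722

Excess of book-profits minimum tax over general income tax: 70,430 − 52,722 = 17,708.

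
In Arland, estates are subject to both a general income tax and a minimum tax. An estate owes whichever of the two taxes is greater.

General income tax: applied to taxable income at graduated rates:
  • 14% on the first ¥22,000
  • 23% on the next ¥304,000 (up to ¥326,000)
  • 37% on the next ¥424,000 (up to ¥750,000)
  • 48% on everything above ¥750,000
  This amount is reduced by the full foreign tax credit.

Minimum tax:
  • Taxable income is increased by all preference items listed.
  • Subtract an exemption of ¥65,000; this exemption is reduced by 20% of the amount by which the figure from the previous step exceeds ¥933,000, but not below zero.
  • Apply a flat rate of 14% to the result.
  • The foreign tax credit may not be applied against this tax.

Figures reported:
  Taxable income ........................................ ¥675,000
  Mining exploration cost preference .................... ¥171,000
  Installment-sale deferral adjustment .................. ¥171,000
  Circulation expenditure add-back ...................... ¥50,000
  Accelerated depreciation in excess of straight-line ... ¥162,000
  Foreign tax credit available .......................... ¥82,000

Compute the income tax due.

Minimum tax:
  Adjusted income: ¥675,000 + ¥171,000 + ¥171,000 + ¥50,000 + ¥162,000 = ¥1,229,000
  Exemption: ¥65,000 − 20% × (¥1,229,000 − ¥933,000) = ¥65,000 − ¥59,200 = ¥5,800
  Base: ¥1,229,000 − ¥5,800 = ¥1,223,200
  ¥1,223,200 × 14% = ¥171,248

General income tax:
  ¥22,000 × 14% = ¥3,080
  ¥304,000 × 23% = ¥69,920
  ¥349,000 × 37% = ¥129,130
  → ¥202,130
  Less foreign tax credit ¥82,000 → ¥120,130

¥171,248 > ¥120,130, so the minimum tax is the binding amount.

¥171,248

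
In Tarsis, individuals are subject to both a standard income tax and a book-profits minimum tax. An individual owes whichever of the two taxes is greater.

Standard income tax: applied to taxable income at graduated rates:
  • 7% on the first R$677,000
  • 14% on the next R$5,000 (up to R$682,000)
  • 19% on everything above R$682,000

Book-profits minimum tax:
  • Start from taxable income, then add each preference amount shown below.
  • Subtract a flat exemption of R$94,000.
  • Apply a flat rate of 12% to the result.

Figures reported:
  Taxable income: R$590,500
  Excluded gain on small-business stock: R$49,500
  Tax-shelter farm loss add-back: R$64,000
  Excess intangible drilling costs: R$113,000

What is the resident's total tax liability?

R$86,760

Book-profits minimum tax:
  Adjusted income: R$590,500 + R$49,500 + R$64,000 + R$113,000 = R$817,000
  Less exemption R$94,000 → base R$723,000
  R$723,000 × 12% = R$86,760

Standard income tax:
  R$590,500 × 7% = R$41,335

R$86,760 > R$41,335, so the book-profits minimum tax is the binding amount.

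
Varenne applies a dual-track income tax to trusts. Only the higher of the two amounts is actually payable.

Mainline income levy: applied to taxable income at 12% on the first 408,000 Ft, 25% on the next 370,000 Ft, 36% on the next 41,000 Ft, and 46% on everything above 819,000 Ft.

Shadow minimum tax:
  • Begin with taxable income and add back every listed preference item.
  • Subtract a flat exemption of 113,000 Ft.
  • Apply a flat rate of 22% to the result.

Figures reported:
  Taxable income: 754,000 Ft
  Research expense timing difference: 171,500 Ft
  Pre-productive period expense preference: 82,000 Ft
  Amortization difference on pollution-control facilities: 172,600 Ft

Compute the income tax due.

Shadow minimum tax:
  Adjusted income: 754,000 Ft + 171,500 Ft + 82,000 Ft + 172,600 Ft = 1,180,100 Ft
  Less exemption 113,000 Ft → base 1,067,100 Ft
  1,067,100 Ft × 22% = 234,762 Ft

Mainline income levy:
  408,000 Ft × 12% = 48,960 Ft
  346,000 Ft × 25% = 86,500 Ft
  → 135,460 Ft

234,762 Ft > 135,460 Ft, so the shadow minimum tax is the binding amount.

234,762 Ft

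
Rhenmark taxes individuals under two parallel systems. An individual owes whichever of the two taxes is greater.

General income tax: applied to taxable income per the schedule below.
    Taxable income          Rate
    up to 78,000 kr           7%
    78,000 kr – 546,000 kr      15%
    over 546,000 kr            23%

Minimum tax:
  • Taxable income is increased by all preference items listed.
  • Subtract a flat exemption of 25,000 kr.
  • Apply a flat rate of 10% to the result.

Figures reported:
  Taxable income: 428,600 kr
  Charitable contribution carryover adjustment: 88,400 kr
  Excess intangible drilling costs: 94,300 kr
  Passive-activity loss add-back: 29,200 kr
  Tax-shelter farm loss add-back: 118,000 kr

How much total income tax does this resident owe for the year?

General income tax:
  78,000 kr × 7% = 5,460 kr
  350,600 kr × 15% = 52,590 kr
  → 58,050 kr

Minimum tax:
  Adjusted income: 428,600 kr + 88,400 kr + 94,300 kr + 29,200 kr + 118,000 kr = 758,500 kr
  Less exemption 25,000 kr → base 733,500 kr
  733,500 kr × 10% = 73,350 kr

73,350 kr > 58,050 kr, so the minimum tax is the binding amount.

73,350 kr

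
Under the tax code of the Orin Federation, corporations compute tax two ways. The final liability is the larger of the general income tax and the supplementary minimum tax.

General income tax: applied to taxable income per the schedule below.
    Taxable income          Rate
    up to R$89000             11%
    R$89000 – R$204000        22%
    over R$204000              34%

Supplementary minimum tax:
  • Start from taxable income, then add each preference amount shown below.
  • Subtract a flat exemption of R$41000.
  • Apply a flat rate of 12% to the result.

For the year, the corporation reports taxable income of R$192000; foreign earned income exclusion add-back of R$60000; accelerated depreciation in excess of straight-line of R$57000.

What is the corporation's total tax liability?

Supplementary minimum tax:
  Adjusted income: R$192000 + R$60000 + R$57000 = R$309000
  Less exemption R$41000 → base R$268000
  R$268000 × 12% = R$32160

General income tax:
  R$89000 × 11% = R$9790
  R$103000 × 22% = R$22660
  → R$32450

R$32450 > R$32160, so the general income tax governs.

R$32450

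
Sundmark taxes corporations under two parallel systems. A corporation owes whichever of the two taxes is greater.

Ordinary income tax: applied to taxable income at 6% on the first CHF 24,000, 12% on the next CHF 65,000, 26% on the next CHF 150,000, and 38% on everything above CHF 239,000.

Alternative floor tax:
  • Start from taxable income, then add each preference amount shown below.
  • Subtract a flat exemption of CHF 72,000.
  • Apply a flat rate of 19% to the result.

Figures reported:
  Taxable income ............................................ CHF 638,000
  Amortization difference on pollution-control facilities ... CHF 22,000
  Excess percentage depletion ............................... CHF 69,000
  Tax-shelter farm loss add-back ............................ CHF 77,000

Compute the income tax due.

CHF 199,860

Alternative floor tax:
  Adjusted income: CHF 638,000 + CHF 22,000 + CHF 69,000 + CHF 77,000 = CHF 806,000
  Less exemption CHF 72,000 → base CHF 734,000
  CHF 734,000 × 19% = CHF 139,460

Ordinary income tax:
  CHF 24,000 × 6% = CHF 1,440
  CHF 65,000 × 12% = CHF 7,800
  CHF 150,000 × 26% = CHF 39,000
  CHF 399,000 × 38% = CHF 151,620
  → CHF 199,860

CHF 199,860 > CHF 139,460, so the ordinary income tax governs.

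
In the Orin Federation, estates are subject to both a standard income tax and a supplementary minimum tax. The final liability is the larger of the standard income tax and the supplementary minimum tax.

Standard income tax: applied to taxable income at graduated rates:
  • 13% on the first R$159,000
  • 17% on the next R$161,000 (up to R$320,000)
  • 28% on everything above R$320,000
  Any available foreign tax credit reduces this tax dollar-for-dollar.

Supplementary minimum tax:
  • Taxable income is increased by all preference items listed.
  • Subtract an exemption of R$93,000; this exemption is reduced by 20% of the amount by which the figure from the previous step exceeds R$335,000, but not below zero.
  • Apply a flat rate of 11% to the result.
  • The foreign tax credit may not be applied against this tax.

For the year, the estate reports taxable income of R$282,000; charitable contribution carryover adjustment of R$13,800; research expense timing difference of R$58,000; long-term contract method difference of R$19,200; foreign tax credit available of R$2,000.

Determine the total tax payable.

Supplementary minimum tax:
  Adjusted income: R$282,000 + R$13,800 + R$58,000 + R$19,200 = R$373,000
  Exemption: R$93,000 − 20% × (R$373,000 − R$335,000) = R$93,000 − R$7,600 = R$85,400
  Base: R$373,000 − R$85,400 = R$287,600
  R$287,600 × 11% = R$31,636

Standard income tax:
  R$159,000 × 13% = R$20,670
  R$123,000 × 17% = R$20,910
  → R$41,580
  Less foreign tax credit R$2,000 → R$39,580

R$39,580 > R$31,636, so the standard income tax governs.

R$39,580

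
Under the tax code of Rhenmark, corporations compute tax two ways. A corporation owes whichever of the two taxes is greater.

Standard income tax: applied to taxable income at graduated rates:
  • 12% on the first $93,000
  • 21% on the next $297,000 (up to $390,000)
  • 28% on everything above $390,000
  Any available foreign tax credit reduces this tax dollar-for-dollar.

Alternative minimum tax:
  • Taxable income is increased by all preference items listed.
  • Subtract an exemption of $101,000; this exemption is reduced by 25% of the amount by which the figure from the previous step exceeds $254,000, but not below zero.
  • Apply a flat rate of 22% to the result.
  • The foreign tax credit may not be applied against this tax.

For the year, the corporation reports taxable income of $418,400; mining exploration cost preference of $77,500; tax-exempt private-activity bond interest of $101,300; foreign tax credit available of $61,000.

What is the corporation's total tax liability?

Alternative minimum tax:
  Adjusted income: $418,400 + $77,500 + $101,300 = $597,200
  Exemption: $101,000 − 25% × ($597,200 − $254,000) = $101,000 − $85,800 = $15,200
  Base: $597,200 − $15,200 = $582,000
  $582,000 × 22% = $128,040

Standard income tax:
  $93,000 × 12% = $11,160
  $297,000 × 21% = $62,370
  $28,400 × 28% = $7,952
  → $81,482
  Less foreign tax credit $61,000 → $20,482

$128,040 > $20,482, so the alternative minimum tax is the binding amount.

$128,040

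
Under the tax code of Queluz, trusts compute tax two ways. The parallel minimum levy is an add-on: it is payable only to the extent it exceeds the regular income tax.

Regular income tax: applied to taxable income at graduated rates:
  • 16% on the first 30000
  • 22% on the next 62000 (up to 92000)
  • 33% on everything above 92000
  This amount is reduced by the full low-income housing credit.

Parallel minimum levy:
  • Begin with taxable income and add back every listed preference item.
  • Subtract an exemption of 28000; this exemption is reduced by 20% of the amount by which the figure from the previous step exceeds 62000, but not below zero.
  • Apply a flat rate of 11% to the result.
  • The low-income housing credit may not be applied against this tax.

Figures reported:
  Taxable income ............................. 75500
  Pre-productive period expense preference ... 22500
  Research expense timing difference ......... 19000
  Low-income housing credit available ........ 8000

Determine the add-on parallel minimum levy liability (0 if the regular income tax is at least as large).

Regular income tax:
  30000 × 16% = 4800
  45500 × 22% = 10010
  → 14810
  Less low-income housing credit 8000 → 6810

Parallel minimum levy:
  Adjusted income: 75500 + 22500 + 19000 = 117000
  Exemption: 28000 − 20% × (117000 − 62000) = 28000 − 11000 = 17000
  Base: 117000 − 17000 = 100000
  100000 × 11% = 11000

Excess of parallel minimum levy over regular income tax: 11000 − 6810 = 4190.

4190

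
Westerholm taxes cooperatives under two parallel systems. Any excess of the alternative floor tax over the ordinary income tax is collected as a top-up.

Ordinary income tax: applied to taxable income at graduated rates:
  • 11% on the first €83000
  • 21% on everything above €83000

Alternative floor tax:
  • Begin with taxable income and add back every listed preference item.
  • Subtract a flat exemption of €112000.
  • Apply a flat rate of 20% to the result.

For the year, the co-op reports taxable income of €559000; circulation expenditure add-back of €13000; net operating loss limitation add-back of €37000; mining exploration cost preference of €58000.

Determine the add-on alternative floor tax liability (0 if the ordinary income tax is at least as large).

Alternative floor tax:
  Adjusted income: €559000 + €13000 + €37000 + €58000 = €667000
  Less exemption €112000 → base €555000
  €555000 × 20% = €111000

Ordinary income tax:
  €83000 × 11% = €9130
  €476000 × 21% = €99960
  → €109090

Excess of alternative floor tax over ordinary income tax: €111000 − €109090 = €1910.

€1910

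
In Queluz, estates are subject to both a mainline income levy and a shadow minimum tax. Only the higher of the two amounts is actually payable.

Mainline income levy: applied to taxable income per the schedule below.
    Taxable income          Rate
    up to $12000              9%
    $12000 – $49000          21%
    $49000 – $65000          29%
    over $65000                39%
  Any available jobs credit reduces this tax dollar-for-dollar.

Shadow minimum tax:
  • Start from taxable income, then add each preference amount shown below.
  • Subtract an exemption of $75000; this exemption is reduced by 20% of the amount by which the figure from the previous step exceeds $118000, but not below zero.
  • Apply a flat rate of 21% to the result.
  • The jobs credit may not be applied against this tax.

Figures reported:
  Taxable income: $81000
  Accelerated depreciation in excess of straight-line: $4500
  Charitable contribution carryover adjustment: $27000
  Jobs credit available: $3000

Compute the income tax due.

Mainline income levy:
  $12000 × 9% = $1080
  $37000 × 21% = $7770
  $16000 × 29% = $4640
  $16000 × 39% = $6240
  → $19730
  Less jobs credit $3000 → $16730

Shadow minimum tax:
  Adjusted income: $81000 + $4500 + $27000 = $112500
  Exemption: $112500 ≤ $118000, so full $75000 applies
  Base: $112500 − $75000 = $37500
  $37500 × 21% = $7875

$16730 > $7875, so the mainline income levy governs.

$16730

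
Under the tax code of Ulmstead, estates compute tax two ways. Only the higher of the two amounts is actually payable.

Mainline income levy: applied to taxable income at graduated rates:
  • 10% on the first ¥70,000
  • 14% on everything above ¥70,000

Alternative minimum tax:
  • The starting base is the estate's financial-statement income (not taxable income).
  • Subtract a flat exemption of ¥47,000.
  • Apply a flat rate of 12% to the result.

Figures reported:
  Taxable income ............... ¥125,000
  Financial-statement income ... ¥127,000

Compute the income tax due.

¥14,700

Mainline income levy:
  ¥70,000 × 10% = ¥7,000
  ¥55,000 × 14% = ¥7,700
  → ¥14,700

Alternative minimum tax:
  Base (financial-statement income): ¥127,000
  Less exemption ¥47,000 → base ¥80,000
  ¥80,000 × 12% = ¥9,600

¥14,700 > ¥9,600, so the mainline income levy governs.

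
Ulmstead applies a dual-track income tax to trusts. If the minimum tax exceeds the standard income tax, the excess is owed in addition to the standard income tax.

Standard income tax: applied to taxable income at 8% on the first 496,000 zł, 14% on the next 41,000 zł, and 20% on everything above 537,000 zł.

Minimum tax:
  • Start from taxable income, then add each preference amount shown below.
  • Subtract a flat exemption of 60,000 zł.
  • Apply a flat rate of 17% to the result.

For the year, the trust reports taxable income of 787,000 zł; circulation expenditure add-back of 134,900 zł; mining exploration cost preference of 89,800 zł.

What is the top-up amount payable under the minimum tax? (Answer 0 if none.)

Standard income tax:
  496,000 zł × 8% = 39,680 zł
  41,000 zł × 14% = 5,740 zł
  250,000 zł × 20% = 50,000 zł
  → 95,420 zł

Minimum tax:
  Adjusted income: 787,000 zł + 134,900 zł + 89,800 zł = 1,011,700 zł
  Less exemption 60,000 zł → base 951,700 zł
  951,700 zł × 17% = 161,789 zł

Excess of minimum tax over standard income tax: 161,789 zł − 95,420 zł = 66,369 zł.

66,369 zł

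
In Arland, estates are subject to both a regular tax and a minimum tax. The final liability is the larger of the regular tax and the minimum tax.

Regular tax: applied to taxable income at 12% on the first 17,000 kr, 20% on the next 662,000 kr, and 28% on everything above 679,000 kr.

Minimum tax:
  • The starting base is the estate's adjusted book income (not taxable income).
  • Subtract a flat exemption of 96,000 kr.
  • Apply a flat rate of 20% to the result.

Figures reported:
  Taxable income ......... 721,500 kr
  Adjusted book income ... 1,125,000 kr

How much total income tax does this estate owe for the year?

205,800 kr

Regular tax:
  17,000 kr × 12% = 2,040 kr
  662,000 kr × 20% = 132,400 kr
  42,500 kr × 28% = 11,900 kr
  → 146,340 kr

Minimum tax:
  Base (adjusted book income): 1,125,000 kr
  Less exemption 96,000 kr → base 1,029,000 kr
  1,029,000 kr × 20% = 205,800 kr

205,800 kr > 146,340 kr, so the minimum tax is the binding amount.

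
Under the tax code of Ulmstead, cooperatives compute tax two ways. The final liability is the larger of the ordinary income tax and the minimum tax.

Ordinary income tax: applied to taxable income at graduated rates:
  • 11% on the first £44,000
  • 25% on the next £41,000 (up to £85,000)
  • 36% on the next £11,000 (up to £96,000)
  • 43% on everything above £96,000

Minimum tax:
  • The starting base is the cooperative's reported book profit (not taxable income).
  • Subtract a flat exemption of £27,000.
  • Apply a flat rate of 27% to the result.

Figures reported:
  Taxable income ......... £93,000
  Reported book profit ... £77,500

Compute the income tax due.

£17,970

Minimum tax:
  Base (reported book profit): £77,500
  Less exemption £27,000 → base £50,500
  £50,500 × 27% = £13,635

Ordinary income tax:
  £44,000 × 11% = £4,840
  £41,000 × 25% = £10,250
  £8,000 × 36% = £2,880
  → £17,970

£17,970 > £13,635, so the ordinary income tax governs.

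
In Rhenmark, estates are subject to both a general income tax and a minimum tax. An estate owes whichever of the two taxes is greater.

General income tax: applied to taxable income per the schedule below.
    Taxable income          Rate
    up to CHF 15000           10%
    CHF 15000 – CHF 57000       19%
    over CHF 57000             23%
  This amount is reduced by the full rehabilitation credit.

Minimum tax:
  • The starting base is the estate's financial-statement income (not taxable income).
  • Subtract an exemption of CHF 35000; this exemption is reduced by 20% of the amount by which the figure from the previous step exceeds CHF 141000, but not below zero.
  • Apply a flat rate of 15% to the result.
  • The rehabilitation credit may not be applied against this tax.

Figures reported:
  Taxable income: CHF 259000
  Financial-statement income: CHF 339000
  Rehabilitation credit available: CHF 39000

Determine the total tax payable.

Minimum tax:
  Base (financial-statement income): CHF 339000
  Exemption: 20% × (CHF 339000 − CHF 141000) = CHF 39600 ≥ CHF 35000, so the exemption is fully phased out
  Base: CHF 339000 − CHF 0 = CHF 339000
  CHF 339000 × 15% = CHF 50850

General income tax:
  CHF 15000 × 10% = CHF 1500
  CHF 42000 × 19% = CHF 7980
  CHF 202000 × 23% = CHF 46460
  → CHF 55940
  Less rehabilitation credit CHF 39000 → CHF 16940

CHF 50850 > CHF 16940, so the minimum tax is the binding amount.

CHF 50850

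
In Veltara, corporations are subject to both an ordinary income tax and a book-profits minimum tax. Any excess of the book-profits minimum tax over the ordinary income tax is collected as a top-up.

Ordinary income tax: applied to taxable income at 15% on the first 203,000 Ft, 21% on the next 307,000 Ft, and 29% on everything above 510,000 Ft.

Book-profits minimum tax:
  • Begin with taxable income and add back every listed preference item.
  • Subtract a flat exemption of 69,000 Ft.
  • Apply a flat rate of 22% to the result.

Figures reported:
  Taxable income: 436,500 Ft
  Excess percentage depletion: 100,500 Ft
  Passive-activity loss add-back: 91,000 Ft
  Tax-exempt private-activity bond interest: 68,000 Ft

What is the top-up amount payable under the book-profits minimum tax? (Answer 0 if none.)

Ordinary income tax:
  203,000 Ft × 15% = 30,450 Ft
  233,500 Ft × 21% = 49,035 Ft
  → 79,485 Ft

Book-profits minimum tax:
  Adjusted income: 436,500 Ft + 100,500 Ft + 91,000 Ft + 68,000 Ft = 696,000 Ft
  Less exemption 69,000 Ft → base 627,000 Ft
  627,000 Ft × 22% = 137,940 Ft

Excess of book-profits minimum tax over ordinary income tax: 137,940 Ft − 79,485 Ft = 58,455 Ft.

58,455 Ft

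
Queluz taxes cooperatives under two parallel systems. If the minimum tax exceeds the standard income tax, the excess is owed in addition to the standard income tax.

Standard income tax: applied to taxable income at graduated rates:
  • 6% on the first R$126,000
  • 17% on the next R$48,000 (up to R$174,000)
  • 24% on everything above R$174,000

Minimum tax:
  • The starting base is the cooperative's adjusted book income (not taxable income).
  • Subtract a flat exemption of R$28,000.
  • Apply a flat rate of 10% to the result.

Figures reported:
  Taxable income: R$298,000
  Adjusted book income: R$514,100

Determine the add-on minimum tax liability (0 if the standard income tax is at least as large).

R$3,130

Minimum tax:
  Base (adjusted book income): R$514,100
  Less exemption R$28,000 → base R$486,100
  R$486,100 × 10% = R$48,610

Standard income tax:
  R$126,000 × 6% = R$7,560
  R$48,000 × 17% = R$8,160
  R$124,000 × 24% = R$29,760
  → R$45,480

Excess of minimum tax over standard income tax: R$48,610 − R$45,480 = R$3,130.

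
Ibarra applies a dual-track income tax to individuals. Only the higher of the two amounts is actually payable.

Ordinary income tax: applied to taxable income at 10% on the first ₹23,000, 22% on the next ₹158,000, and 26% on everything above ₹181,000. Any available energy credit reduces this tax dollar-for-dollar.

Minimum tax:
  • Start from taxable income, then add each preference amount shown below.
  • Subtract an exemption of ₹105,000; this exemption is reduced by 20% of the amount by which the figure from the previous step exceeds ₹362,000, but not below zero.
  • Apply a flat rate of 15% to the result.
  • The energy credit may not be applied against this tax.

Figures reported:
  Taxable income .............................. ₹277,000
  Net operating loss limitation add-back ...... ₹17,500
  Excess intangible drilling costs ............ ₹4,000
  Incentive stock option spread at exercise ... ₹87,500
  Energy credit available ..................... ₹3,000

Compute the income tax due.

Ordinary income tax:
  ₹23,000 × 10% = ₹2,300
  ₹158,000 × 22% = ₹34,760
  ₹96,000 × 26% = ₹24,960
  → ₹62,020
  Less energy credit ₹3,000 → ₹59,020

Minimum tax:
  Adjusted income: ₹277,000 + ₹17,500 + ₹4,000 + ₹87,500 = ₹386,000
  Exemption: ₹105,000 − 20% × (₹386,000 − ₹362,000) = ₹105,000 − ₹4,800 = ₹100,200
  Base: ₹386,000 − ₹100,200 = ₹285,800
  ₹285,800 × 15% = ₹42,870

₹59,020 > ₹42,870, so the ordinary income tax governs.

₹59,020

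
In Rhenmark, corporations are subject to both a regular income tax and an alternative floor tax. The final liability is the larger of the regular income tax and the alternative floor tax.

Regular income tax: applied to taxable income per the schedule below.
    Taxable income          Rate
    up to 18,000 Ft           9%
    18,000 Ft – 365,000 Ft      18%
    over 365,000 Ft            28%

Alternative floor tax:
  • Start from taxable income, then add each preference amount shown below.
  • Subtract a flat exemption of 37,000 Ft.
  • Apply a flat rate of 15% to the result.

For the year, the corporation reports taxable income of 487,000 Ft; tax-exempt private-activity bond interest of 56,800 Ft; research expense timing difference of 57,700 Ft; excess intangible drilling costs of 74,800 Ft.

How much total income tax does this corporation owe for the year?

98,240 Ft

Regular income tax:
  18,000 Ft × 9% = 1,620 Ft
  347,000 Ft × 18% = 62,460 Ft
  122,000 Ft × 28% = 34,160 Ft
  → 98,240 Ft

Alternative floor tax:
  Adjusted income: 487,000 Ft + 56,800 Ft + 57,700 Ft + 74,800 Ft = 676,300 Ft
  Less exemption 37,000 Ft → base 639,300 Ft
  639,300 Ft × 15% = 95,895 Ft

98,240 Ft > 95,895 Ft, so the regular income tax governs.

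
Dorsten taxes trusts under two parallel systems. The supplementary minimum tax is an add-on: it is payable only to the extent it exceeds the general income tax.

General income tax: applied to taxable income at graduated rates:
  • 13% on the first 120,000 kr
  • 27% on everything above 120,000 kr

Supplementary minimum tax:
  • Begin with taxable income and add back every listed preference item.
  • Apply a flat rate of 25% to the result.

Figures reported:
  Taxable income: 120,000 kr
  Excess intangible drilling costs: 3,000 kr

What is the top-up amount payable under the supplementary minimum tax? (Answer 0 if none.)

15,150 kr

General income tax:
  120,000 kr × 13% = 15,600 kr

Supplementary minimum tax:
  Adjusted income: 120,000 kr + 3,000 kr = 123,000 kr
  123,000 kr × 25% = 30,750 kr

Excess of supplementary minimum tax over general income tax: 30,750 kr − 15,600 kr = 15,150 kr.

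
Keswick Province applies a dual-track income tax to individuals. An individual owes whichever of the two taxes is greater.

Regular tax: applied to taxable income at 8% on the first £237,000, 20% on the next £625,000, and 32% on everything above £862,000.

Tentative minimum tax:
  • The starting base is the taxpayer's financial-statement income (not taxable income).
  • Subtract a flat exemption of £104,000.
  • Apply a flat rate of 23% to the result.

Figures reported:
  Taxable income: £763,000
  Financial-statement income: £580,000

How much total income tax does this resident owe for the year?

£124,160

Regular tax:
  £237,000 × 8% = £18,960
  £526,000 × 20% = £105,200
  → £124,160

Tentative minimum tax:
  Base (financial-statement income): £580,000
  Less exemption £104,000 → base £476,000
  £476,000 × 23% = £109,480

£124,160 > £109,480, so the regular tax governs.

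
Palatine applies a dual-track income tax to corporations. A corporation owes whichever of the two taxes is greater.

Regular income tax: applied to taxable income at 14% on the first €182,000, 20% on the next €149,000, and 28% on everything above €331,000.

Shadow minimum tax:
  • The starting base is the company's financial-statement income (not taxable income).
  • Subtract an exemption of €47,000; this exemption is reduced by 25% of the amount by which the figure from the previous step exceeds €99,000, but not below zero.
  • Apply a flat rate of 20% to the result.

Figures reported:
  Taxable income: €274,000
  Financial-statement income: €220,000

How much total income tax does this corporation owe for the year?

Shadow minimum tax:
  Base (financial-statement income): €220,000
  Exemption: €47,000 − 25% × (€220,000 − €99,000) = €47,000 − €30,250 = €16,750
  Base: €220,000 − €16,750 = €203,250
  €203,250 × 20% = €40,650

Regular income tax:
  €182,000 × 14% = €25,480
  €92,000 × 20% = €18,400
  → €43,880

€43,880 > €40,650, so the regular income tax governs.

€43,880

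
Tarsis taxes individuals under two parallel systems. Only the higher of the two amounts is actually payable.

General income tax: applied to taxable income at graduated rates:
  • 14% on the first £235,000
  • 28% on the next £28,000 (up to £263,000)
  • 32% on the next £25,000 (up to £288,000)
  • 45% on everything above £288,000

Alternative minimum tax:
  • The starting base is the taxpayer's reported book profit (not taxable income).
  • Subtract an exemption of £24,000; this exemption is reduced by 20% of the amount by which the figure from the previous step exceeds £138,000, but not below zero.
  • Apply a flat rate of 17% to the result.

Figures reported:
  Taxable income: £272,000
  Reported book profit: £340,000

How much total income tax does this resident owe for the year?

General income tax:
  £235,000 × 14% = £32,900
  £28,000 × 28% = £7,840
  £9,000 × 32% = £2,880
  → £43,620

Alternative minimum tax:
  Base (reported book profit): £340,000
  Exemption: 20% × (£340,000 − £138,000) = £40,400 ≥ £24,000, so the exemption is fully phased out
  Base: £340,000 − £0 = £340,000
  £340,000 × 17% = £57,800

£57,800 > £43,620, so the alternative minimum tax is the binding amount.

£57,800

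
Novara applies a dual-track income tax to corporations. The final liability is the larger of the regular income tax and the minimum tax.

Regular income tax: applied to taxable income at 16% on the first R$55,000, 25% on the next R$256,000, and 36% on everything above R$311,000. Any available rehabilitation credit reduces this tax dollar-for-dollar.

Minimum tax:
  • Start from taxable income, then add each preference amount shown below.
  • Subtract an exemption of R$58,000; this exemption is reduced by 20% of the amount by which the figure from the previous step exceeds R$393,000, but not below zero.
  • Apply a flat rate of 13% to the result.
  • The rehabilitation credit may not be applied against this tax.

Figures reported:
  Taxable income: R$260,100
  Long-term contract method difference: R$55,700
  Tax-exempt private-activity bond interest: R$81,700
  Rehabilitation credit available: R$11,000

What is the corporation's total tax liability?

R$49,075

Minimum tax:
  Adjusted income: R$260,100 + R$55,700 + R$81,700 = R$397,500
  Exemption: R$58,000 − 20% × (R$397,500 − R$393,000) = R$58,000 − R$900 = R$57,100
  Base: R$397,500 − R$57,100 = R$340,400
  R$340,400 × 13% = R$44,252

Regular income tax:
  R$55,000 × 16% = R$8,800
  R$205,100 × 25% = R$51,275
  → R$60,075
  Less rehabilitation credit R$11,000 → R$49,075

R$49,075 > R$44,252, so the regular income tax governs.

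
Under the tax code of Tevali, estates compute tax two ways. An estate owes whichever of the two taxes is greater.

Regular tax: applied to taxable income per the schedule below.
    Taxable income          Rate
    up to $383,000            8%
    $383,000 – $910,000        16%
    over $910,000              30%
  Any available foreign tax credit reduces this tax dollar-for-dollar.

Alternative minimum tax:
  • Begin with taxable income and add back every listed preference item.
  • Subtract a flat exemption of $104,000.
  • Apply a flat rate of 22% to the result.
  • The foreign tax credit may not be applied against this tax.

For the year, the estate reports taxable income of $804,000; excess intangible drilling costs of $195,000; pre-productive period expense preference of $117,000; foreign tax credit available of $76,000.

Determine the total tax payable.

$222,640

Alternative minimum tax:
  Adjusted income: $804,000 + $195,000 + $117,000 = $1,116,000
  Less exemption $104,000 → base $1,012,000
  $1,012,000 × 22% = $222,640

Regular tax:
  $383,000 × 8% = $30,640
  $421,000 × 16% = $67,360
  → $98,000
  Less foreign tax credit $76,000 → $22,000

$222,640 > $22,000, so the alternative minimum tax is the binding amount.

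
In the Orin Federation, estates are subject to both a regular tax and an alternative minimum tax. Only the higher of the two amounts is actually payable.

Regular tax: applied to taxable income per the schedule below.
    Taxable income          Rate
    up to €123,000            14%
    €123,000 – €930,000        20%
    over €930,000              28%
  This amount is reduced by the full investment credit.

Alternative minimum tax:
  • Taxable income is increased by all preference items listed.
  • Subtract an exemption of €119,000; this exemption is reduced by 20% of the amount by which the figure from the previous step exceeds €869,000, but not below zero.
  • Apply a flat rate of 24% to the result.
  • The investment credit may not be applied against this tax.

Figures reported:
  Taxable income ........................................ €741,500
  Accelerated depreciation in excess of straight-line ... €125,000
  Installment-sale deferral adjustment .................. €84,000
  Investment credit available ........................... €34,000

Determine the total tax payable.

Alternative minimum tax:
  Adjusted income: €741,500 + €125,000 + €84,000 = €950,500
  Exemption: €119,000 − 20% × (€950,500 − €869,000) = €119,000 − €16,300 = €102,700
  Base: €950,500 − €102,700 = €847,800
  €847,800 × 24% = €203,472

Regular tax:
  €123,000 × 14% = €17,220
  €618,500 × 20% = €123,700
  → €140,920
  Less investment credit €34,000 → €106,920

€203,472 > €106,920, so the alternative minimum tax is the binding amount.

€203,472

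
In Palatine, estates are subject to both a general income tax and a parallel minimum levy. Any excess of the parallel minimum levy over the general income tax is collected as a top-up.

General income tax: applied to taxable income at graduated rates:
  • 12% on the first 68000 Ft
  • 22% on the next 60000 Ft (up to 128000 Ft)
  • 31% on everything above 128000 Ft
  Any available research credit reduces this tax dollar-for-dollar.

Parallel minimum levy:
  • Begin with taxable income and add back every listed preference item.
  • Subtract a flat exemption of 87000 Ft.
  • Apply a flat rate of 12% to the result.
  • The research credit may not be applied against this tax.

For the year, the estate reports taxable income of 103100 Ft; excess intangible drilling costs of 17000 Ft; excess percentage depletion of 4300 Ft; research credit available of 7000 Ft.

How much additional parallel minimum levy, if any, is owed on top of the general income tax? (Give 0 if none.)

0 Ft

Parallel minimum levy:
  Adjusted income: 103100 Ft + 17000 Ft + 4300 Ft = 124400 Ft
  Less exemption 87000 Ft → base 37400 Ft
  37400 Ft × 12% = 4488 Ft

General income tax:
  68000 Ft × 12% = 8160 Ft
  35100 Ft × 22% = 7722 Ft
  → 15882 Ft
  Less research credit 7000 Ft → 8882 Ft

4488 Ft ≤ 8882 Ft, so no add-on is due.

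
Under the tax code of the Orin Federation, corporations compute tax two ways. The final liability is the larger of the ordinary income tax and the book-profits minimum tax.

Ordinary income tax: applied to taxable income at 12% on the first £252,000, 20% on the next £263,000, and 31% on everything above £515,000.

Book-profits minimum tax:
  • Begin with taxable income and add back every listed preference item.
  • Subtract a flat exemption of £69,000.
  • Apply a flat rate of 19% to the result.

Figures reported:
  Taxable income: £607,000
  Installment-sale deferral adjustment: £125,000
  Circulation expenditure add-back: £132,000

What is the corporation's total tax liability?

Ordinary income tax:
  £252,000 × 12% = £30,240
  £263,000 × 20% = £52,600
  £92,000 × 31% = £28,520
  → £111,360

Book-profits minimum tax:
  Adjusted income: £607,000 + £125,000 + £132,000 = £864,000
  Less exemption £69,000 → base £795,000
  £795,000 × 19% = £151,050

£151,050 > £111,360, so the book-profits minimum tax is the binding amount.

£151,050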